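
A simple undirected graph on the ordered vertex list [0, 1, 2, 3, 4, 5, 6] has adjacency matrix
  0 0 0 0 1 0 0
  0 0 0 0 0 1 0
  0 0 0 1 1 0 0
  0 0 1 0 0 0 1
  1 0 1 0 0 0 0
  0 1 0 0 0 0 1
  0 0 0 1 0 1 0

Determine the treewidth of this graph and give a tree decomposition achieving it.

Every bag has size at most 2, so the width is 2 − 1 = 1 and tw(G) ≤ 1. Any graph with an edge has treewidth ≥ 1, and G has the edge 0–4. Hence tw(G) = 1 exactly.

Treewidth 1.
One such decomposition:
Bags: B1 = {0, 4}  B2 = {2, 4}  B3 = {2, 3}  B4 = {3, 6}  B5 = {5, 6}  B6 = {1, 5}
Tree: B1–B2, B2–B3, B3–B4, B4–B5, B5–B6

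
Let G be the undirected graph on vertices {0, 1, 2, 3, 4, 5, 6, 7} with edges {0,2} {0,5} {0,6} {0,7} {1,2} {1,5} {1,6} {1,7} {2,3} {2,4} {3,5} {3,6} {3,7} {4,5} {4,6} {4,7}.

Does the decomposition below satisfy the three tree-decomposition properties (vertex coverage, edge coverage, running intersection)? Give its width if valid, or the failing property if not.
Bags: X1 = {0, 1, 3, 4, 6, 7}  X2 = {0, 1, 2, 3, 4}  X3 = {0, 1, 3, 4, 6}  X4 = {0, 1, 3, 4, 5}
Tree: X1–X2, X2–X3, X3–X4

No — bags containing vertex 6 are not connected in the tree.

A tree decomposition must satisfy three properties: every vertex lies in some bag; for every edge, both endpoints lie together in some bag; and for every vertex, the bags containing it form a connected subtree. Here bags containing vertex 6 are not connected in the tree, so the decomposition is invalid.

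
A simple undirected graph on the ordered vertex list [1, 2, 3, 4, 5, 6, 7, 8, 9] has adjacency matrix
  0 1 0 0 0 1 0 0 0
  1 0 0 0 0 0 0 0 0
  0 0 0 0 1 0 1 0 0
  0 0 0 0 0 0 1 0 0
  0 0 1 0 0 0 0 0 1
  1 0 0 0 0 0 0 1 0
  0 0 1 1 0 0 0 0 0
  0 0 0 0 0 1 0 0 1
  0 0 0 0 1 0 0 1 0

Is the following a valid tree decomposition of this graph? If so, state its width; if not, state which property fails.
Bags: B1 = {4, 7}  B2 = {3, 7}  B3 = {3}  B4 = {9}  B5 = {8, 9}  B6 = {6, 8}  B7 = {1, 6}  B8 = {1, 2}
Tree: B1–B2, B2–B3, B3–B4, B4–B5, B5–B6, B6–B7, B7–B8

No — vertex 5 appears in no bag.

A tree decomposition must satisfy three properties: every vertex lies in some bag; for every edge, both endpoints lie together in some bag; and for every vertex, the bags containing it form a connected subtree. Here vertex 5 appears in no bag, so the decomposition is invalid.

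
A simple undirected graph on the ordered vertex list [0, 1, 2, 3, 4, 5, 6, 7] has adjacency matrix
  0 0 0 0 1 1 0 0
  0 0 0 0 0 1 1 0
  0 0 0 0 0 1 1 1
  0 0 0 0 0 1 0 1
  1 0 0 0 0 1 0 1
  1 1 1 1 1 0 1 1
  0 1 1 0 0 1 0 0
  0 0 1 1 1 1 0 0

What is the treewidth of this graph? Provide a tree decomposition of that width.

Every bag has size at most 3, so the width is 3 − 1 = 2 and tw(G) ≤ 2. On the other hand G contains the 3-clique {0, 4, 5}. A clique must lie in a single bag of any decomposition, so no decomposition can have width below 2. Combining the bounds, tw(G) = 2.

Treewidth 2.
Bags: B1 = {2, 5, 7}  B2 = {2, 5, 6}  B3 = {4, 5, 7}  B4 = {0, 4, 5}  B5 = {1, 5, 6}  B6 = {3, 5, 7}
Tree: B1–B2, B1–B3, B3–B4, B2–B5, B3–B6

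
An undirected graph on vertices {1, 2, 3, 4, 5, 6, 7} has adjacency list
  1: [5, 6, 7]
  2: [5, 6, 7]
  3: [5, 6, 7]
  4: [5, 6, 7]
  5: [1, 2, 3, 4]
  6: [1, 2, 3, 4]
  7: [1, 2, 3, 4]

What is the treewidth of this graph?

A width-3 tree decomposition is:
Bags: B1 = {2, 5, 6, 7}  B2 = {3, 5, 6, 7}  B3 = {1, 5, 6, 7}  B4 = {4, 5, 6, 7}
Tree: B1–B2, B2–B3, B3–B4
Every bag has size at most 4, so the width is 4 − 1 = 3 and tw(G) ≤ 3. For the lower bound: the 4 vertex sets {2,6}, {3,5}, {7}, {1} are disjoint, each induces a connected subgraph, and every pair is joined by at least one edge of G. Contracting each set to a single vertex therefore yields K_{4} as a minor, and since treewidth is minor-monotone, tw(G) ≥ tw(K_{4}) = 3. Combining the bounds, tw(G) = 3.

3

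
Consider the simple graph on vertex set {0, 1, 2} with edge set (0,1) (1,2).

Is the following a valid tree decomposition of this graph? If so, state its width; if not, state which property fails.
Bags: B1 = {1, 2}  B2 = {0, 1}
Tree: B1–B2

Checking the three conditions: (i) the bags cover all of {0, 1, 2}; (ii) for each edge, some bag contains both endpoints; (iii) the bags containing any fixed vertex form a subtree. All hold, so the decomposition is valid with width 2 − 1 = 1.

Yes; width 1.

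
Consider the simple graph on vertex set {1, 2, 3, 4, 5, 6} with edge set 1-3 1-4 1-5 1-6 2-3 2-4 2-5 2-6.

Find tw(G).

A width-2 tree decomposition is:
Bags: B1 = {1, 2, 3}  B2 = {1, 2, 4}  B3 = {1, 2, 6}  B4 = {1, 2, 5}
Tree: B1–B2, B2–B3, B3–B4
The largest bag has 3 vertices, giving width 2; this decomposition certifies tw(G) ≤ 2. Since 1–3–2–4–1 is a cycle in G, G is not acyclic. Forests are exactly the graphs of treewidth ≤ 1, so tw(G) ≥ 2. Hence tw(G) = 2 exactly.

2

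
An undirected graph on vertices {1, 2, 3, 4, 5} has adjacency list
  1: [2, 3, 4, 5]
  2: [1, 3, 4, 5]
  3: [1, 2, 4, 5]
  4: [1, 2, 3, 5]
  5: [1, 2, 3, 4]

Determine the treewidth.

A width-4 tree decomposition is:
Bags: B1 = {1, 2, 3, 4, 5}
Tree: (single bag)
With just one bag of size 5, the width is 5 − 1 = 4, so tw(G) ≤ 4. Conversely, {1, 2, 3, 4, 5} is a clique of size 5, and the vertices of any clique must share a bag in every tree decomposition; so some bag has ≥ 5 vertices and tw(G) ≥ 4. The upper and lower bounds meet at 4, so that is the treewidth.

4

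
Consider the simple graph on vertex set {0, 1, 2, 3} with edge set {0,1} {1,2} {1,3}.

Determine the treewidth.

1

A width-1 tree decomposition is:
Bags: B1 = {1, 3}  B2 = {1, 2}  B3 = {0, 1}
Tree: B1–B2, B2–B3
The largest bag has 2 vertices, giving width 1; this decomposition certifies tw(G) ≤ 1. Any graph with an edge has treewidth ≥ 1, and G has the edge 1–3. Hence tw(G) = 1 exactly.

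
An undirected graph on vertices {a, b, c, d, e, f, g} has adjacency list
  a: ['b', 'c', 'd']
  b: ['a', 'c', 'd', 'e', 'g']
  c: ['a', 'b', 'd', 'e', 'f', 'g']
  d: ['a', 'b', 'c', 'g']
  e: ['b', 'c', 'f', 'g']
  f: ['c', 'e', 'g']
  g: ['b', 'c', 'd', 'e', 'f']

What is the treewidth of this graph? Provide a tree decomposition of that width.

The largest bag has 4 vertices, giving width 3; this decomposition certifies tw(G) ≤ 3. For the lower bound, the 4 vertices {b, c, d, g} are pairwise adjacent, and any tree decomposition puts a clique entirely inside one bag — forcing width ≥ 3. Therefore the treewidth is 3.

Treewidth 3.
Bags: B1 = {b, c, d, g}  B2 = {b, c, e, g}  B3 = {a, b, c, d}  B4 = {c, e, f, g}
Tree: B1–B2, B1–B3, B2–B4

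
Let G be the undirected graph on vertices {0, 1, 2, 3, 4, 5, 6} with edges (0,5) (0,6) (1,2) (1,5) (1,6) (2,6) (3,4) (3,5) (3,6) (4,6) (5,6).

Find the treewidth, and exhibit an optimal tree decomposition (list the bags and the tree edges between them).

Every bag has size at most 3, so the width is 3 − 1 = 2 and tw(G) ≤ 2. Conversely, {1, 2, 6} is a clique of size 3, and the vertices of any clique must share a bag in every tree decomposition; so some bag has ≥ 3 vertices and tw(G) ≥ 2. The upper and lower bounds meet at 2, so that is the treewidth.

Treewidth 2.
Bags: B1 = {0, 5, 6}  B2 = {1, 5, 6}  B3 = {3, 5, 6}  B4 = {3, 4, 6}  B5 = {1, 2, 6}
Tree: B1–B2, B2–B3, B3–B4, B2–B5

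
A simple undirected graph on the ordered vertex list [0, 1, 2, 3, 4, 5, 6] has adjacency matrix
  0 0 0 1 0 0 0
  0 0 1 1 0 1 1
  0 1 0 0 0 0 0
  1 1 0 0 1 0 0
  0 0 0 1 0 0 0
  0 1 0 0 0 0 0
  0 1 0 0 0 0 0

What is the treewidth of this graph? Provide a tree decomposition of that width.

Treewidth 1.
Bags: B1 = {1, 3}  B2 = {1, 6}  B3 = {0, 3}  B4 = {1, 5}  B5 = {3, 4}  B6 = {1, 2}
Tree: B1–B2, B1–B3, B1–B4, B1–B5, B1–B6

The largest bag has 2 vertices, giving width 1; this decomposition certifies tw(G) ≤ 1. G has an edge, so its treewidth is at least 1. Hence tw(G) = 1 exactly.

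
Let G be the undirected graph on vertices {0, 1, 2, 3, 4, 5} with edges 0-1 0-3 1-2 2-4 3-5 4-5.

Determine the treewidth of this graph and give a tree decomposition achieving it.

Every bag has size at most 3, so the width is 3 − 1 = 2 and tw(G) ≤ 2. Since 5–3–0–1–2–4–5 is a cycle in G, G is not acyclic. Forests are exactly the graphs of treewidth ≤ 1, so tw(G) ≥ 2. Hence tw(G) = 2 exactly.

Treewidth 2.
One such decomposition:
Bags: B1 = {0, 3, 5}  B2 = {0, 1, 5}  B3 = {1, 2, 5}  B4 = {2, 4, 5}
Tree: B1–B2, B2–B3, B3–B4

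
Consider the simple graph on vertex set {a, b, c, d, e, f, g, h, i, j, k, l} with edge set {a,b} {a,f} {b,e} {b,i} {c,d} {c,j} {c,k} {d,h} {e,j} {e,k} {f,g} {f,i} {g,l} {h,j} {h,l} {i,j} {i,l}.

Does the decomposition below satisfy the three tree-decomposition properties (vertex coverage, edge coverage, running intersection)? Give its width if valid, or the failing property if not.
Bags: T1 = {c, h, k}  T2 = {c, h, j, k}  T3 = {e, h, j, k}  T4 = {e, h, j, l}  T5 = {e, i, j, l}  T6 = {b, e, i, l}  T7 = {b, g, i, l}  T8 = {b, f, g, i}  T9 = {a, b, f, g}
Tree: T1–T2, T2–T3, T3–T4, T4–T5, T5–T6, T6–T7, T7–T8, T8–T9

No — vertex d appears in no bag.

A tree decomposition must satisfy three properties: every vertex lies in some bag; for every edge, both endpoints lie together in some bag; and for every vertex, the bags containing it form a connected subtree. Here vertex d appears in no bag, so the decomposition is invalid.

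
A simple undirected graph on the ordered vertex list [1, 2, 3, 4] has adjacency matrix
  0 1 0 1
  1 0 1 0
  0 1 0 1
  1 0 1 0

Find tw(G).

A width-2 tree decomposition is:
Bags: B1 = {1, 2, 3}  B2 = {1, 3, 4}
Tree: B1–B2
The largest bag has 3 vertices, giving width 2; this decomposition certifies tw(G) ≤ 2. For the lower bound, G contains the cycle 3–2–1–4–3, so G is not a forest; only forests have treewidth ≤ 1, hence tw(G) ≥ 2. Therefore the treewidth is 2.

2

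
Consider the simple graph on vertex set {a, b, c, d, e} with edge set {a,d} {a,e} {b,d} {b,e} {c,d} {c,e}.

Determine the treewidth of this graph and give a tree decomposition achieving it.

Treewidth 2.
Bags: B1 = {c, d, e}  B2 = {b, d, e}  B3 = {a, d, e}
Tree: B1–B2, B2–B3

Each bag holds 3 vertices, so the decomposition has width 2, which upper-bounds the treewidth. Since d–c–e–b–d is a cycle in G, G is not acyclic. Forests are exactly the graphs of treewidth ≤ 1, so tw(G) ≥ 2. Therefore the treewidth is 2.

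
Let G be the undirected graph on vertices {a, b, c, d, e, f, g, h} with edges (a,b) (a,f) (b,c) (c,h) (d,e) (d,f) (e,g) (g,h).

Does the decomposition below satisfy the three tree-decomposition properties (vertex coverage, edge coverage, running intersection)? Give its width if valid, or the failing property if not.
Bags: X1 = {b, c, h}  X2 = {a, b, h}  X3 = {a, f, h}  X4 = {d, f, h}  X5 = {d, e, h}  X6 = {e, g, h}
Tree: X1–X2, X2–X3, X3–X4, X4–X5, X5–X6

Yes; width 2.

Every vertex of G appears in some bag (union = {a, b, c, d, e, f, g, h}); every edge is covered by a bag; and for each vertex v the set of bags containing v is connected in the bag tree. The decomposition is therefore valid. The largest bag has 3 vertices, so the width is 2.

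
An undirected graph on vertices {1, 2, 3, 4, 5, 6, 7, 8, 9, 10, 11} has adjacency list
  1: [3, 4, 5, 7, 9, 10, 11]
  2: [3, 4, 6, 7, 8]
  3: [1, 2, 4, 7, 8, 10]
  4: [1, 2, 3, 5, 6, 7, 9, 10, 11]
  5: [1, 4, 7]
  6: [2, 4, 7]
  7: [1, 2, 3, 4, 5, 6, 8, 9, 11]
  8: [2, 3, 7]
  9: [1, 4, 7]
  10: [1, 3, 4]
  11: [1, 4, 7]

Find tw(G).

A width-3 tree decomposition is:
Bags: B1 = {2, 3, 7, 8}  B2 = {2, 3, 4, 7}  B3 = {1, 3, 4, 7}  B4 = {1, 4, 7, 9}  B5 = {1, 4, 7, 11}  B6 = {2, 4, 6, 7}  B7 = {1, 4, 5, 7}  B8 = {1, 3, 4, 10}
Tree: B1–B2, B2–B3, B3–B4, B3–B5, B2–B6, B4–B7, B3–B8
Every bag has size at most 4, so the width is 4 − 1 = 3 and tw(G) ≤ 3. Conversely, {2, 3, 7, 8} is a clique of size 4, and the vertices of any clique must share a bag in every tree decomposition; so some bag has ≥ 4 vertices and tw(G) ≥ 3. Hence tw(G) = 3 exactly.

3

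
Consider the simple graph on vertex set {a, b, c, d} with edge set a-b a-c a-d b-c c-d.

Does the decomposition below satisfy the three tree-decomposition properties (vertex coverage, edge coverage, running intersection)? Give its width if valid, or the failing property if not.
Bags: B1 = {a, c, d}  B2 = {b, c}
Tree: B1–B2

A tree decomposition must satisfy three properties: every vertex lies in some bag; for every edge, both endpoints lie together in some bag; and for every vertex, the bags containing it form a connected subtree. Here edge (a,b) lies in no bag, so the decomposition is invalid.

No — edge (a,b) lies in no bag.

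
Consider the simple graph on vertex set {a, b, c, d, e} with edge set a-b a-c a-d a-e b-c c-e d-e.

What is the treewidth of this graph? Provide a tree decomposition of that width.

Every bag has size at most 3, so the width is 3 − 1 = 2 and tw(G) ≤ 2. On the other hand G contains the 3-clique {a, d, e}. A clique must lie in a single bag of any decomposition, so no decomposition can have width below 2. Hence tw(G) = 2 exactly.

Treewidth 2.
One such decomposition:
Bags: B1 = {a, b, c}  B2 = {a, c, e}  B3 = {a, d, e}
Tree: B1–B2, B2–B3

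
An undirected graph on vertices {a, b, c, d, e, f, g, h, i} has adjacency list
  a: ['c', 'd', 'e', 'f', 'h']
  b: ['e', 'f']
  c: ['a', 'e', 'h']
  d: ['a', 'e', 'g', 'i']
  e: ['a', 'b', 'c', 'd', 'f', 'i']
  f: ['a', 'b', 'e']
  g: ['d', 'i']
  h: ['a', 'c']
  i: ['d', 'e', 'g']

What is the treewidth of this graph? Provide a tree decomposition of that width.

Every bag has size at most 3, so the width is 3 − 1 = 2 and tw(G) ≤ 2. Conversely, {d, g, i} is a clique of size 3, and the vertices of any clique must share a bag in every tree decomposition; so some bag has ≥ 3 vertices and tw(G) ≥ 2. Therefore the treewidth is 2.

Treewidth 2.
One such decomposition:
Bags: B1 = {a, e, f}  B2 = {a, d, e}  B3 = {a, c, e}  B4 = {a, c, h}  B5 = {b, e, f}  B6 = {d, e, i}  B7 = {d, g, i}
Tree: B1–B2, B1–B3, B3–B4, B1–B5, B2–B6, B6–B7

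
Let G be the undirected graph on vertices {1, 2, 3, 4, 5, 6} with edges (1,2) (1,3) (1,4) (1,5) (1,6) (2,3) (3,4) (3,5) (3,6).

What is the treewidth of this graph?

A width-2 tree decomposition is:
Bags: B1 = {1, 3, 4}  B2 = {1, 3, 5}  B3 = {1, 3, 6}  B4 = {1, 2, 3}
Tree: B1–B2, B2–B3, B3–B4
Each bag holds 3 vertices, so the decomposition has width 2, which upper-bounds the treewidth. Conversely, {1, 2, 3} is a clique of size 3, and the vertices of any clique must share a bag in every tree decomposition; so some bag has ≥ 3 vertices and tw(G) ≥ 2. The upper and lower bounds meet at 2, so that is the treewidth.

2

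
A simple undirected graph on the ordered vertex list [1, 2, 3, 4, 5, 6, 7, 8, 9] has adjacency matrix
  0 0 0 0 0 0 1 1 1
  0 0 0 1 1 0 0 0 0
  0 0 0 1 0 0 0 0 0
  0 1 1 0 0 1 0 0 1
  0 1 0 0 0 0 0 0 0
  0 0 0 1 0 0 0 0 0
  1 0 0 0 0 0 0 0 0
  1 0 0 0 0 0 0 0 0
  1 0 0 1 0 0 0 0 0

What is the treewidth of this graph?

A width-1 tree decomposition is:
Bags: B1 = {1, 9}  B2 = {4, 9}  B3 = {4, 6}  B4 = {3, 4}  B5 = {1, 7}  B6 = {2, 4}  B7 = {1, 8}  B8 = {2, 5}
Tree: B1–B2, B2–B3, B2–B4, B1–B5, B2–B6, B5–B7, B6–B8
Every bag has size at most 2, so the width is 2 − 1 = 1 and tw(G) ≤ 1. Since G has at least one edge (e.g. 9–1), it is not an edgeless graph, so tw(G) ≥ 1. Combining the bounds, tw(G) = 1.

1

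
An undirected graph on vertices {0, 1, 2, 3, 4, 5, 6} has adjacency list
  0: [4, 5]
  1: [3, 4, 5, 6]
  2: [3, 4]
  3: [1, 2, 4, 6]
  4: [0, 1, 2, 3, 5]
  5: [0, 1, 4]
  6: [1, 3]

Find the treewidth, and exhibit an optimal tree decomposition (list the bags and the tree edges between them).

Every bag has size at most 3, so the width is 3 − 1 = 2 and tw(G) ≤ 2. On the other hand G contains the 3-clique {0, 4, 5}. A clique must lie in a single bag of any decomposition, so no decomposition can have width below 2. The upper and lower bounds meet at 2, so that is the treewidth.

Treewidth 2.
One such decomposition:
Bags: B1 = {1, 3, 4}  B2 = {1, 4, 5}  B3 = {2, 3, 4}  B4 = {0, 4, 5}  B5 = {1, 3, 6}
Tree: B1–B2, B1–B3, B2–B4, B1–B5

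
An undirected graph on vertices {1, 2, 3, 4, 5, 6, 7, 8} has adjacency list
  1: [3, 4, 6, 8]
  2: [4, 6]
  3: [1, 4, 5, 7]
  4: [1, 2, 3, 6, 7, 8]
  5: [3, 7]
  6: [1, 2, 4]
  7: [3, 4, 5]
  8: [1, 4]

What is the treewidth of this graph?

A width-2 tree decomposition is:
Bags: B1 = {1, 4, 8}  B2 = {1, 4, 6}  B3 = {2, 4, 6}  B4 = {1, 3, 4}  B5 = {3, 4, 7}  B6 = {3, 5, 7}
Tree: B1–B2, B2–B3, B1–B4, B4–B5, B5–B6
Every bag has size at most 3, so the width is 3 − 1 = 2 and tw(G) ≤ 2. Conversely, {1, 4, 8} is a clique of size 3, and the vertices of any clique must share a bag in every tree decomposition; so some bag has ≥ 3 vertices and tw(G) ≥ 2. Combining the bounds, tw(G) = 2.

2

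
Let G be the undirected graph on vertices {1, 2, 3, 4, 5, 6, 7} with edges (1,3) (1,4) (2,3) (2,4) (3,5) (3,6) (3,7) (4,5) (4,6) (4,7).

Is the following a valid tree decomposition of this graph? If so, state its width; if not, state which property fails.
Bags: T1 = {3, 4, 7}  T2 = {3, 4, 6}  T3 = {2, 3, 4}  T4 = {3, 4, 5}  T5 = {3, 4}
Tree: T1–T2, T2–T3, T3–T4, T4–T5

No — vertex 1 appears in no bag.

A tree decomposition must satisfy three properties: every vertex lies in some bag; for every edge, both endpoints lie together in some bag; and for every vertex, the bags containing it form a connected subtree. Here vertex 1 appears in no bag, so the decomposition is invalid.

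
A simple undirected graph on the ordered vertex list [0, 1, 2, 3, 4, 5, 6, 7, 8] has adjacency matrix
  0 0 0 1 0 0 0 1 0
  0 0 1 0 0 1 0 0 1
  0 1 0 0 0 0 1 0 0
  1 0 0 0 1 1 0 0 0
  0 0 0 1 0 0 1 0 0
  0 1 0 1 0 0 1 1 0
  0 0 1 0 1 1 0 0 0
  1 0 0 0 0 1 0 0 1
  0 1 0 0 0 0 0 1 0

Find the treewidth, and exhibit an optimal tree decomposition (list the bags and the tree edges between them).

Treewidth 3.
One optimal decomposition is:
Bags: B1 = {1, 2, 6, 8}  B2 = {1, 5, 6, 8}  B3 = {5, 6, 7, 8}  B4 = {4, 5, 6, 7}  B5 = {3, 4, 5, 7}  B6 = {0, 3, 4, 7}
Tree: B1–B2, B2–B3, B3–B4, B4–B5, B5–B6

The largest bag has 4 vertices, giving width 3; this decomposition certifies tw(G) ≤ 3. For the lower bound: the 4 vertex sets {1,2,8}, {6}, {5}, {0,3,4,7} are disjoint, each induces a connected subgraph, and every pair is joined by at least one edge of G. Contracting each set to a single vertex therefore yields K_{4} as a minor, and since treewidth is minor-monotone, tw(G) ≥ tw(K_{4}) = 3. The upper and lower bounds meet at 3, so that is the treewidth.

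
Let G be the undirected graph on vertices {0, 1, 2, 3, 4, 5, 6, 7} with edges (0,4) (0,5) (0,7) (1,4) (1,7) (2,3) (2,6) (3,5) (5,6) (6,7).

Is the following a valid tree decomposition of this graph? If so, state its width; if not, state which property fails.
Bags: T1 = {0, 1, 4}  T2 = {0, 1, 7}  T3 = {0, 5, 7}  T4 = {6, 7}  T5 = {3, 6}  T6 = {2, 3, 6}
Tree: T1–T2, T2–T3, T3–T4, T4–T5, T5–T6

A tree decomposition must satisfy three properties: every vertex lies in some bag; for every edge, both endpoints lie together in some bag; and for every vertex, the bags containing it form a connected subtree. Here edge (5,6) lies in no bag, so the decomposition is invalid.

No — edge (5,6) lies in no bag.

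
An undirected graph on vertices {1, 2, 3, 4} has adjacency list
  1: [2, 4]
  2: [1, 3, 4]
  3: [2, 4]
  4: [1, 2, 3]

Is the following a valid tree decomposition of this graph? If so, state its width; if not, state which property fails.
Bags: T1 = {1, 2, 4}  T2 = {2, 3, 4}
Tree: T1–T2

Vertex coverage: the bags together contain {1, 2, 3, 4}, the full vertex set. Edge coverage: each edge of G has both endpoints in at least one bag. Running intersection: for every vertex, the bags containing it form a connected subtree. All three properties hold, so this is a valid tree decomposition of width max|bag| − 1 = 2, and hence tw(G) ≤ 2.

Yes; width 2.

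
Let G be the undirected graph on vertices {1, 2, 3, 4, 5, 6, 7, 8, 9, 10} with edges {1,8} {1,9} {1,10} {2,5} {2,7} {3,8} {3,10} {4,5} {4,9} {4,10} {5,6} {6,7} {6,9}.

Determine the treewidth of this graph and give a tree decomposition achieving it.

Treewidth 2.
One optimal decomposition is:
Bags: B1 = {3, 8, 10}  B2 = {1, 8, 10}  B3 = {1, 4, 10}  B4 = {1, 4, 9}  B5 = {4, 5, 9}  B6 = {5, 6, 9}  B7 = {2, 5, 6}  B8 = {2, 6, 7}
Tree: B1–B2, B2–B3, B3–B4, B4–B5, B5–B6, B6–B7, B7–B8

Each bag holds 3 vertices, so the decomposition has width 2, which upper-bounds the treewidth. For the lower bound, G contains the cycle 3–8–1–10–3, so G is not a forest; only forests have treewidth ≤ 1, hence tw(G) ≥ 2. The upper and lower bounds meet at 2, so that is the treewidth.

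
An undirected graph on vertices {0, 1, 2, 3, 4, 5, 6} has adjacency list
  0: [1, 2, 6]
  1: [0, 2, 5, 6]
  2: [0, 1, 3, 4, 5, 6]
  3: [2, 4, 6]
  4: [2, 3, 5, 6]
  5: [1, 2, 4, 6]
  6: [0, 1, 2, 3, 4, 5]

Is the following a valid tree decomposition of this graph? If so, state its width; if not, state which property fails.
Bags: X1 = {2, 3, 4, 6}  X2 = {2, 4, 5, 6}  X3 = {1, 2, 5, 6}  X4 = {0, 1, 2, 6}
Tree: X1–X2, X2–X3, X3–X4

Yes; width 3.

Vertex coverage: the bags together contain {0, 1, 2, 3, 4, 5, 6}, the full vertex set. Edge coverage: each edge of G has both endpoints in at least one bag. Running intersection: for every vertex, the bags containing it form a connected subtree. All three properties hold, so this is a valid tree decomposition of width max|bag| − 1 = 3, and hence tw(G) ≤ 3.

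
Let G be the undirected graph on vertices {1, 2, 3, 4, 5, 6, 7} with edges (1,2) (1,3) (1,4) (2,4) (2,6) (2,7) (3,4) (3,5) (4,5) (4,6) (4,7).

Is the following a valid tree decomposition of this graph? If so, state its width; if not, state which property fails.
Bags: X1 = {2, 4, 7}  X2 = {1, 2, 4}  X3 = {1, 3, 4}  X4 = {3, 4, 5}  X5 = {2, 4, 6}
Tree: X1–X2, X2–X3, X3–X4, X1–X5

Every vertex of G appears in some bag (union = {1, 2, 3, 4, 5, 6, 7}); every edge is covered by a bag; and for each vertex v the set of bags containing v is connected in the bag tree. The decomposition is therefore valid. The largest bag has 3 vertices, so the width is 2.

Yes; width 2.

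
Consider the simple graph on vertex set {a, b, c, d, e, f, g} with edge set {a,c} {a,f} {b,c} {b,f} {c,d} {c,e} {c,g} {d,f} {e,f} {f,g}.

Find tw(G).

2

A width-2 tree decomposition is:
Bags: B1 = {c, d, f}  B2 = {a, c, f}  B3 = {c, f, g}  B4 = {b, c, f}  B5 = {c, e, f}
Tree: B1–B2, B2–B3, B3–B4, B4–B5
The largest bag has 3 vertices, giving width 2; this decomposition certifies tw(G) ≤ 2. For the lower bound, G contains the cycle c–d–f–a–c, so G is not a forest; only forests have treewidth ≤ 1, hence tw(G) ≥ 2. The upper and lower bounds meet at 2, so that is the treewidth.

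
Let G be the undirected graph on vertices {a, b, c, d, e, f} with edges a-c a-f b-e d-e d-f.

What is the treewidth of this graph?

A width-1 tree decomposition is:
Bags: B1 = {a, c}  B2 = {a, f}  B3 = {d, f}  B4 = {d, e}  B5 = {b, e}
Tree: B1–B2, B2–B3, B3–B4, B4–B5
The largest bag has 2 vertices, giving width 1; this decomposition certifies tw(G) ≤ 1. Since G has at least one edge (e.g. c–a), it is not an edgeless graph, so tw(G) ≥ 1. Therefore the treewidth is 1.

1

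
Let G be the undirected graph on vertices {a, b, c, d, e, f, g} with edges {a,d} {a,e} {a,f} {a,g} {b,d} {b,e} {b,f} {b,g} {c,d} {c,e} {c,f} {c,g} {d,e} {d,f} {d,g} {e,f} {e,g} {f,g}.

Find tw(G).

4

A width-4 tree decomposition is:
Bags: B1 = {a, d, e, f, g}  B2 = {c, d, e, f, g}  B3 = {b, d, e, f, g}
Tree: B1–B2, B1–B3
Each bag holds 5 vertices, so the decomposition has width 4, which upper-bounds the treewidth. Conversely, {c, d, e, f, g} is a clique of size 5, and the vertices of any clique must share a bag in every tree decomposition; so some bag has ≥ 5 vertices and tw(G) ≥ 4. The upper and lower bounds meet at 4, so that is the treewidth.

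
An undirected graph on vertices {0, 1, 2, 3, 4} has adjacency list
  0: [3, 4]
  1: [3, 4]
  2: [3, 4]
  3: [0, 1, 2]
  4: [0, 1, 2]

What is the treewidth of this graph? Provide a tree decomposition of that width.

Treewidth 2.
One such decomposition:
Bags: B1 = {2, 3, 4}  B2 = {1, 3, 4}  B3 = {0, 3, 4}
Tree: B1–B2, B2–B3

The largest bag has 3 vertices, giving width 2; this decomposition certifies tw(G) ≤ 2. The edges 3–2–4–1–3 form a cycle, so G is not a tree and its treewidth is at least 2. Hence tw(G) = 2 exactly.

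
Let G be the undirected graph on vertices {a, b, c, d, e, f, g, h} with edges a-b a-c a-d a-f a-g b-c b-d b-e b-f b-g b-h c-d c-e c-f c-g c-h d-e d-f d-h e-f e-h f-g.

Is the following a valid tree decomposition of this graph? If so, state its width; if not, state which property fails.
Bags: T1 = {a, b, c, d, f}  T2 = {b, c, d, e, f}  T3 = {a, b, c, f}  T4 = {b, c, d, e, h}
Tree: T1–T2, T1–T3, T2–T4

No — vertex g appears in no bag.

A tree decomposition must satisfy three properties: every vertex lies in some bag; for every edge, both endpoints lie together in some bag; and for every vertex, the bags containing it form a connected subtree. Here vertex g appears in no bag, so the decomposition is invalid.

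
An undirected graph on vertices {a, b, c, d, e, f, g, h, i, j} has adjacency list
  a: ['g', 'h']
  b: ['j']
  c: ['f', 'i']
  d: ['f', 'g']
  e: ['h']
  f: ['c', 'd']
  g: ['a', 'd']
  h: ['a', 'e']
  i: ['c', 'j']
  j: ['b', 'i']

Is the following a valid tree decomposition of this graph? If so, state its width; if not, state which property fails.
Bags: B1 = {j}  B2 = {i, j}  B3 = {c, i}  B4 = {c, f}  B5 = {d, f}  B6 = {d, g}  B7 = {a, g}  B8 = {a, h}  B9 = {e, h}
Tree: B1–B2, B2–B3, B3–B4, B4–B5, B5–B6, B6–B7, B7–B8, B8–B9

No — vertex b appears in no bag.

A tree decomposition must satisfy three properties: every vertex lies in some bag; for every edge, both endpoints lie together in some bag; and for every vertex, the bags containing it form a connected subtree. Here vertex b appears in no bag, so the decomposition is invalid.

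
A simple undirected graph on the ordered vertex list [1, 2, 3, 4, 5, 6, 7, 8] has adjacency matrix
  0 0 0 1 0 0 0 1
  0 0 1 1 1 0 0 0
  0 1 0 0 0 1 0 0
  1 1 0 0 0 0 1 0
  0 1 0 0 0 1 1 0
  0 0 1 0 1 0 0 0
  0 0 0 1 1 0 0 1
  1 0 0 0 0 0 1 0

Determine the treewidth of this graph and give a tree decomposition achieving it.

The largest bag has 3 vertices, giving width 2; this decomposition certifies tw(G) ≤ 2. The edges 3–6–5–2–3 form a cycle, so G is not a tree and its treewidth is at least 2. Combining the bounds, tw(G) = 2.

Treewidth 2.
Bags: B1 = {2, 3, 6}  B2 = {2, 5, 6}  B3 = {2, 4, 5}  B4 = {4, 5, 7}  B5 = {1, 4, 7}  B6 = {1, 7, 8}
Tree: B1–B2, B2–B3, B3–B4, B4–B5, B5–B6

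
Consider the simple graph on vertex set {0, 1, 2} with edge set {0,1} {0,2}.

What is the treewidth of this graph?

1

A width-1 tree decomposition is:
Bags: B1 = {0, 1}  B2 = {0, 2}
Tree: B1–B2
Each bag holds 2 vertices, so the decomposition has width 1, which upper-bounds the treewidth. Any graph with an edge has treewidth ≥ 1, and G has the edge 0–1. Therefore the treewidth is 1.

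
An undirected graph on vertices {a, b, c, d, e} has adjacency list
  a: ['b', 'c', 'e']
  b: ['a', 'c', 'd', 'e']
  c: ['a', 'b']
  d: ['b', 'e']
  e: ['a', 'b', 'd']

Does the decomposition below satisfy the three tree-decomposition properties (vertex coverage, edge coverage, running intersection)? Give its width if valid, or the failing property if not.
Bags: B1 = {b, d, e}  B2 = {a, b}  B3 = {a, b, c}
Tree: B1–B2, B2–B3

No — edge (e,a) lies in no bag.

A tree decomposition must satisfy three properties: every vertex lies in some bag; for every edge, both endpoints lie together in some bag; and for every vertex, the bags containing it form a connected subtree. Here edge (e,a) lies in no bag, so the decomposition is invalid.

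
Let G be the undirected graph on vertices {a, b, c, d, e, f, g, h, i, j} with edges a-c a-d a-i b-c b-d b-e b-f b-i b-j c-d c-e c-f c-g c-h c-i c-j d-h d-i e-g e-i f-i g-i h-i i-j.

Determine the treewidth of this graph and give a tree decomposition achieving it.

Every bag has size at most 4, so the width is 4 − 1 = 3 and tw(G) ≤ 3. For the lower bound, the 4 vertices {c, e, g, i} are pairwise adjacent, and any tree decomposition puts a clique entirely inside one bag — forcing width ≥ 3. Therefore the treewidth is 3.

Treewidth 3.
One optimal decomposition is:
Bags: B1 = {b, c, d, i}  B2 = {b, c, e, i}  B3 = {a, c, d, i}  B4 = {b, c, f, i}  B5 = {c, d, h, i}  B6 = {b, c, i, j}  B7 = {c, e, g, i}
Tree: B1–B2, B1–B3, B1–B4, B3–B5, B1–B6, B2–B7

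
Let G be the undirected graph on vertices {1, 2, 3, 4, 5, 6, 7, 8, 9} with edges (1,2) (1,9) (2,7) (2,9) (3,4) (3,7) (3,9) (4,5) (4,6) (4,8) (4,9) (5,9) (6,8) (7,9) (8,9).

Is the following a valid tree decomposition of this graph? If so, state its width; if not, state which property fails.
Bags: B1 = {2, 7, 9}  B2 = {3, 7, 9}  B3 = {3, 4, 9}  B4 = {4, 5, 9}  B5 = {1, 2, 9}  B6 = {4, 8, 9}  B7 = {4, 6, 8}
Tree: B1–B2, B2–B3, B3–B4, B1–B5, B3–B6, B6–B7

Every vertex of G appears in some bag (union = {1, 2, 3, 4, 5, 6, 7, 8, 9}); every edge is covered by a bag; and for each vertex v the set of bags containing v is connected in the bag tree. The decomposition is therefore valid. The largest bag has 3 vertices, so the width is 2.

Yes; width 2.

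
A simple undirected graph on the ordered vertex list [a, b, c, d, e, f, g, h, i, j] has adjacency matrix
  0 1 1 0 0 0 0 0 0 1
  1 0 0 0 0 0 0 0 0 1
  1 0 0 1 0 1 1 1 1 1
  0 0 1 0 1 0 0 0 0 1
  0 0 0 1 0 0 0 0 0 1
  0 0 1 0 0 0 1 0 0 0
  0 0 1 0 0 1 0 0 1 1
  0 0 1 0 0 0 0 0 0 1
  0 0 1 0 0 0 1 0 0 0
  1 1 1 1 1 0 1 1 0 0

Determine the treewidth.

A width-2 tree decomposition is:
Bags: B1 = {c, g, j}  B2 = {a, c, j}  B3 = {c, h, j}  B4 = {c, g, i}  B5 = {c, d, j}  B6 = {d, e, j}  B7 = {a, b, j}  B8 = {c, f, g}
Tree: B1–B2, B2–B3, B1–B4, B1–B5, B5–B6, B2–B7, B4–B8
Every bag has size at most 3, so the width is 3 − 1 = 2 and tw(G) ≤ 2. For the lower bound, the 3 vertices {d, e, j} are pairwise adjacent, and any tree decomposition puts a clique entirely inside one bag — forcing width ≥ 2. The upper and lower bounds meet at 2, so that is the treewidth.

2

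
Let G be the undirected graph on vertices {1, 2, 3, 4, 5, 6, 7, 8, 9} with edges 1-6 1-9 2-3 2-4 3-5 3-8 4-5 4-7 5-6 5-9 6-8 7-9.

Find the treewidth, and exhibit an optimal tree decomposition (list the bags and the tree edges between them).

Each bag holds 4 vertices, so the decomposition has width 3, which upper-bounds the treewidth. For the lower bound: the 4 vertex sets {1,6,8}, {3}, {5}, {2,4,7,9} are disjoint, each induces a connected subgraph, and every pair is joined by at least one edge of G. Contracting each set to a single vertex therefore yields K_{4} as a minor, and since treewidth is minor-monotone, tw(G) ≥ tw(K_{4}) = 3. The upper and lower bounds meet at 3, so that is the treewidth.

Treewidth 3.
Bags: B1 = {1, 3, 6, 8}  B2 = {1, 3, 5, 6}  B3 = {1, 3, 5, 9}  B4 = {2, 3, 5, 9}  B5 = {2, 4, 5, 9}  B6 = {2, 4, 7, 9}
Tree: B1–B2, B2–B3, B3–B4, B4–B5, B5–B6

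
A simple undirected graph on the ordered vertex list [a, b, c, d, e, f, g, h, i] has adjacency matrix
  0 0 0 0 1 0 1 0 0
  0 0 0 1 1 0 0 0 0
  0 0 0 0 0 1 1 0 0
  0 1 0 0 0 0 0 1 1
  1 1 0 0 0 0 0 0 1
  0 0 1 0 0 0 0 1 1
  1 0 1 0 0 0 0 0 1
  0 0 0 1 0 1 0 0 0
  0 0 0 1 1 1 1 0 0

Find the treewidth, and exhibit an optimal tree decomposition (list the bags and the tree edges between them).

Treewidth 3.
One such decomposition:
Bags: B1 = {a, b, e, g}  B2 = {b, e, g, i}  B3 = {b, d, g, i}  B4 = {c, d, g, i}  B5 = {c, d, f, i}  B6 = {c, d, f, h}
Tree: B1–B2, B2–B3, B3–B4, B4–B5, B5–B6

Each bag holds 4 vertices, so the decomposition has width 3, which upper-bounds the treewidth. For the lower bound: the 4 vertex sets {a,b,e}, {g}, {i}, {c,d,f,h} are disjoint, each induces a connected subgraph, and every pair is joined by at least one edge of G. Contracting each set to a single vertex therefore yields K_{4} as a minor, and since treewidth is minor-monotone, tw(G) ≥ tw(K_{4}) = 3. Hence tw(G) = 3 exactly.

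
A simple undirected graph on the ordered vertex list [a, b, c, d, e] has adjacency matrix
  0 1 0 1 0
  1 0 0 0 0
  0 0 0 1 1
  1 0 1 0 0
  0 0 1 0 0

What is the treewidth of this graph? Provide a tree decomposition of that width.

Each bag holds 2 vertices, so the decomposition has width 1, which upper-bounds the treewidth. Since G has at least one edge (e.g. d–a), it is not an edgeless graph, so tw(G) ≥ 1. Combining the bounds, tw(G) = 1.

Treewidth 1.
One such decomposition:
Bags: B1 = {a, d}  B2 = {a, b}  B3 = {c, d}  B4 = {c, e}
Tree: B1–B2, B1–B3, B3–B4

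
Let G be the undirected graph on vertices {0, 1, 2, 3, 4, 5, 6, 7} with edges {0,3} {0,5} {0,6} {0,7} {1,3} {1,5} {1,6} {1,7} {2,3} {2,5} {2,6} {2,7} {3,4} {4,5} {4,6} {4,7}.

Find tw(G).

A width-4 tree decomposition is:
Bags: B1 = {0, 1, 2, 4, 6}  B2 = {0, 1, 2, 4, 7}  B3 = {0, 1, 2, 3, 4}  B4 = {0, 1, 2, 4, 5}
Tree: B1–B2, B2–B3, B3–B4
Every bag has size at most 5, so the width is 5 − 1 = 4 and tw(G) ≤ 4. For the lower bound: the 5 vertex sets {2,6}, {1,7}, {0,3}, {4}, {5} are disjoint, each induces a connected subgraph, and every pair is joined by at least one edge of G. Contracting each set to a single vertex therefore yields K_{5} as a minor, and since treewidth is minor-monotone, tw(G) ≥ tw(K_{5}) = 4. Combining the bounds, tw(G) = 4.

4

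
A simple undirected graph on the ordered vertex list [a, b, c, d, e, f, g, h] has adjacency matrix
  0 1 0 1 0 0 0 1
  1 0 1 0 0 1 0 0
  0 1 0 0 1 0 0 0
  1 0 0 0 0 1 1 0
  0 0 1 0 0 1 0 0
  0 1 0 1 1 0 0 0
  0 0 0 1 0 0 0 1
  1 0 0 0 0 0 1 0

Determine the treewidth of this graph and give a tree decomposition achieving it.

Treewidth 2.
Bags: B1 = {d, g, h}  B2 = {a, d, h}  B3 = {a, d, f}  B4 = {a, b, f}  B5 = {b, e, f}  B6 = {b, c, e}
Tree: B1–B2, B2–B3, B3–B4, B4–B5, B5–B6

Every bag has size at most 3, so the width is 3 − 1 = 2 and tw(G) ≤ 2. The edges g–h–a–d–g form a cycle, so G is not a tree and its treewidth is at least 2. Therefore the treewidth is 2.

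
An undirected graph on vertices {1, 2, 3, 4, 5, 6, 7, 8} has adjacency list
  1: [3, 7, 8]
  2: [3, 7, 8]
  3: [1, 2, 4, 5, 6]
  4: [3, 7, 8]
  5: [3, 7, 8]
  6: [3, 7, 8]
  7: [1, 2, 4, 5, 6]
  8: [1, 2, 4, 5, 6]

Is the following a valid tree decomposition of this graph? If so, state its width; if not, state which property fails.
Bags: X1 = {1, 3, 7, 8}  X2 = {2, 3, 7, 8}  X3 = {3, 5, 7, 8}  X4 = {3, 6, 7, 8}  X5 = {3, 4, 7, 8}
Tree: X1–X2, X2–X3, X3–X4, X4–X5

Yes; width 3.

Checking the three conditions: (i) the bags cover all of {1, 2, 3, 4, 5, 6, 7, 8}; (ii) for each edge, some bag contains both endpoints; (iii) the bags containing any fixed vertex form a subtree. All hold, so the decomposition is valid with width 4 − 1 = 3.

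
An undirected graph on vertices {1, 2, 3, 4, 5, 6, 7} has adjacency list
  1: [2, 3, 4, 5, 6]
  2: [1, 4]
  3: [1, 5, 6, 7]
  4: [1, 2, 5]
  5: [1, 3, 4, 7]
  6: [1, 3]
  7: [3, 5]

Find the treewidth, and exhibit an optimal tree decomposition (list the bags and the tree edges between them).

Each bag holds 3 vertices, so the decomposition has width 2, which upper-bounds the treewidth. Conversely, {1, 2, 4} is a clique of size 3, and the vertices of any clique must share a bag in every tree decomposition; so some bag has ≥ 3 vertices and tw(G) ≥ 2. Hence tw(G) = 2 exactly.

Treewidth 2.
Bags: B1 = {1, 4, 5}  B2 = {1, 3, 5}  B3 = {3, 5, 7}  B4 = {1, 2, 4}  B5 = {1, 3, 6}
Tree: B1–B2, B2–B3, B1–B4, B2–B5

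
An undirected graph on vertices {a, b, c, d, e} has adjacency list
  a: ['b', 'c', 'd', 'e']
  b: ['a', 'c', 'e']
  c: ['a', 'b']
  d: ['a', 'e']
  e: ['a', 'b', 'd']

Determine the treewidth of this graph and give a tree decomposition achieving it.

Treewidth 2.
One such decomposition:
Bags: B1 = {a, b, c}  B2 = {a, b, e}  B3 = {a, d, e}
Tree: B1–B2, B2–B3

Every bag has size at most 3, so the width is 3 − 1 = 2 and tw(G) ≤ 2. Conversely, {a, d, e} is a clique of size 3, and the vertices of any clique must share a bag in every tree decomposition; so some bag has ≥ 3 vertices and tw(G) ≥ 2. Therefore the treewidth is 2.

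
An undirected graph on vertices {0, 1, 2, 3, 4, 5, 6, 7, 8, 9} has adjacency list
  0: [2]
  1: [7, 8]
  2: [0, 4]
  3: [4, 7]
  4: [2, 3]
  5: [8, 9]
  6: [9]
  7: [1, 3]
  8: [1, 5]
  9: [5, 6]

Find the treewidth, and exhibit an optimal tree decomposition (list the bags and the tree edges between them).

Every bag has size at most 2, so the width is 2 − 1 = 1 and tw(G) ≤ 1. Since G has at least one edge (e.g. 0–2), it is not an edgeless graph, so tw(G) ≥ 1. Hence tw(G) = 1 exactly.

Treewidth 1.
One such decomposition:
Bags: B1 = {0, 2}  B2 = {2, 4}  B3 = {3, 4}  B4 = {3, 7}  B5 = {1, 7}  B6 = {1, 8}  B7 = {5, 8}  B8 = {5, 9}  B9 = {6, 9}
Tree: B1–B2, B2–B3, B3–B4, B4–B5, B5–B6, B6–B7, B7–B8, B8–B9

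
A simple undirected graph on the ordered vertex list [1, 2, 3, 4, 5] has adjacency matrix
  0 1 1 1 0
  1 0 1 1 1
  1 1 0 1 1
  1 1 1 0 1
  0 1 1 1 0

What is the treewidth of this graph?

A width-3 tree decomposition is:
Bags: B1 = {2, 3, 4, 5}  B2 = {1, 2, 3, 4}
Tree: B1–B2
The largest bag has 4 vertices, giving width 3; this decomposition certifies tw(G) ≤ 3. On the other hand G contains the 4-clique {1, 2, 3, 4}. A clique must lie in a single bag of any decomposition, so no decomposition can have width below 3. Hence tw(G) = 3 exactly.

3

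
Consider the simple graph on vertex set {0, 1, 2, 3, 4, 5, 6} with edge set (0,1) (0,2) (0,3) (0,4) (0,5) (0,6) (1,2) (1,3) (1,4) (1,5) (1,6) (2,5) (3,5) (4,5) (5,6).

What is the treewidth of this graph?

3

A width-3 tree decomposition is:
Bags: B1 = {0, 1, 2, 5}  B2 = {0, 1, 4, 5}  B3 = {0, 1, 5, 6}  B4 = {0, 1, 3, 5}
Tree: B1–B2, B2–B3, B1–B4
Every bag has size at most 4, so the width is 4 − 1 = 3 and tw(G) ≤ 3. For the lower bound, the 4 vertices {0, 1, 2, 5} are pairwise adjacent, and any tree decomposition puts a clique entirely inside one bag — forcing width ≥ 3. Hence tw(G) = 3 exactly.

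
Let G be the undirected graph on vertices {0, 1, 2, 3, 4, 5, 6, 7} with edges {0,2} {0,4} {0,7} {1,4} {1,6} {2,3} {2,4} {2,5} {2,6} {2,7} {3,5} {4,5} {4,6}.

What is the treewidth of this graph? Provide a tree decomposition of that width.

Treewidth 2.
One optimal decomposition is:
Bags: B1 = {1, 4, 6}  B2 = {2, 4, 6}  B3 = {0, 2, 4}  B4 = {0, 2, 7}  B5 = {2, 4, 5}  B6 = {2, 3, 5}
Tree: B1–B2, B2–B3, B3–B4, B3–B5, B5–B6

Every bag has size at most 3, so the width is 3 − 1 = 2 and tw(G) ≤ 2. For the lower bound, the 3 vertices {1, 4, 6} are pairwise adjacent, and any tree decomposition puts a clique entirely inside one bag — forcing width ≥ 2. Therefore the treewidth is 2.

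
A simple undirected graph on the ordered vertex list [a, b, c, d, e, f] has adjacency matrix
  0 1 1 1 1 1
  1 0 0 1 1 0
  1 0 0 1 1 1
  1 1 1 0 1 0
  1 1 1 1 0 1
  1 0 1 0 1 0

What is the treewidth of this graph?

A width-3 tree decomposition is:
Bags: B1 = {a, c, d, e}  B2 = {a, c, e, f}  B3 = {a, b, d, e}
Tree: B1–B2, B1–B3
The largest bag has 4 vertices, giving width 3; this decomposition certifies tw(G) ≤ 3. Conversely, {a, c, d, e} is a clique of size 4, and the vertices of any clique must share a bag in every tree decomposition; so some bag has ≥ 4 vertices and tw(G) ≥ 3. Hence tw(G) = 3 exactly.

3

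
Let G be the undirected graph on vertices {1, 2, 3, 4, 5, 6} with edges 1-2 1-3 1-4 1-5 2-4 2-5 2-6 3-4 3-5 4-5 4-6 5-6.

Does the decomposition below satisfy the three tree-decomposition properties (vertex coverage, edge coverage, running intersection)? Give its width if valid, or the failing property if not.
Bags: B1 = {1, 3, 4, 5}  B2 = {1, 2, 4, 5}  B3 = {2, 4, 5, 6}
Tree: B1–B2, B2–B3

Vertex coverage: the bags together contain {1, 2, 3, 4, 5, 6}, the full vertex set. Edge coverage: each edge of G has both endpoints in at least one bag. Running intersection: for every vertex, the bags containing it form a connected subtree. All three properties hold, so this is a valid tree decomposition of width max|bag| − 1 = 3, and hence tw(G) ≤ 3.

Yes; width 3.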